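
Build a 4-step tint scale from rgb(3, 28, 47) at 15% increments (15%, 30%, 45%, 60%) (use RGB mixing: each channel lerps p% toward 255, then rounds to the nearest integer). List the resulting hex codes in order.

#293E4E, #4F606D, #74828D, #9AA4AC

15%: (3 + 37.8 = 40.8→41, 28 + 34.05 = 62.05→62, 47 + 31.2 = 78.2→78) → #293E4E
30%: (3 + 75.6 = 78.6→79, 28 + 68.1 = 96.1→96, 47 + 62.4 = 109.4→109) → #4F606D
45%: (3 + 113.4 = 116.4→116, 28 + 102.15 = 130.15→130, 47 + 93.6 = 140.6→141) → #74828D
60%: (3 + 151.2 = 154.2→154, 28 + 136.2 = 164.2→164, 47 + 124.8 = 171.8→172) → #9AA4AC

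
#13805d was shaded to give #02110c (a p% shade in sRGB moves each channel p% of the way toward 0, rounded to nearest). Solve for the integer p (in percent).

#13805d is rgb(19, 128, 93); #02110c is rgb(2, 17, 12).
On the G channel (widest range): 17 ≈ 128 + (p/100)(0 − 128), so p ≈ 100×(17 − 128)/(0 − 128) = -11100/-128 = 86.72.
p = 87 reproduces all three channels after rounding.

87%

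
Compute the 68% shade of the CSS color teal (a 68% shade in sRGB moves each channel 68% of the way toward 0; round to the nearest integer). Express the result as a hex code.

CSS teal is rgb(0, 128, 128).
A 68% shade moves each channel 68% toward 0:
  R: 0 + 0 = 0 → 0
  G: 128 − 87.04 = 40.96 → 41
  B: 128 + 0.68×(0−128) = 128 − 87.04 = 40.96 → 41
rgb(0, 41, 41) = #002929.

#002929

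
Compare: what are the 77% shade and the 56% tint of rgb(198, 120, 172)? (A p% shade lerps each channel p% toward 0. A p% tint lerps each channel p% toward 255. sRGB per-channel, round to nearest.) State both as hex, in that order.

#2E1C28, #E6C4DA

77% shade:
  R: 198 − 152.46 = 45.54 → 46
  G: 120 − 92.4 = 27.6 → 28
  B: 172 + 0.77×(0−172) = 172 − 132.44 = 39.56 → 40
  → #2E1C28
56% tint:
  R: 198 + 31.92 = 229.92 → 230
  G: 120 + 0.56×(255−120) = 120 + 75.6 = 195.6 → 196
  B: 172 + 0.56×(255−172) = 172 + 46.48 = 218.48 → 218
  → #E6C4DA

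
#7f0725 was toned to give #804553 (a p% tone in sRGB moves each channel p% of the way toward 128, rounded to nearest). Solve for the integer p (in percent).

51%

#7f0725 is rgb(127, 7, 37); #804553 is rgb(128, 69, 83).
On the G channel (widest range): 69 ≈ 7 + (p/100)(128 − 7), so p ≈ 100×(69 − 7)/(128 − 7) = 6200/121 = 51.24.
p = 51 reproduces all three channels after rounding.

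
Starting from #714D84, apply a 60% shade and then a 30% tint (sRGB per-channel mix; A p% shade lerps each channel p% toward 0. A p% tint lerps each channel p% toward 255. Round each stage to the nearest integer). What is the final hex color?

#6C6272

#714D84 is rgb(113, 77, 132).
A 60% shade moves each channel 60% toward 0:
  R: 113 − 67.8 = 45.2 → 45
  G: 77 + 0.6×(0−77) = 77 − 46.2 = 30.8 → 31
  B: 132 + 0.6×(0−132) = 132 − 79.2 = 52.8 → 53
After the shade: rgb(45, 31, 53) = #2D1F35.
Lerp each channel 30% toward 255:
  R: 45 + 0.3×(255−45) = 45 + 63 = 108 → 108
  G: 31 + 0.3×(255−31) = 31 + 67.2 = 98.2 → 98
  B: 53 + 60.6 = 113.6 → 114
rgb(108, 98, 114) = #6C6272.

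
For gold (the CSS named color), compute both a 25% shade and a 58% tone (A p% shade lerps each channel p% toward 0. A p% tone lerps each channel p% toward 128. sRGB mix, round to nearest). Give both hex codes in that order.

#BFA100, #B5A54A

CSS gold is rgb(255, 215, 0).
25% shade:
  R: 255 + 0.25×(0−255) = 255 − 63.75 = 191.25 → 191
  G: 215 − 53.75 = 161.25 → 161
  B: 0 + 0.25×(0−0) = 0 + 0 = 0 → 0
  → #BFA100
58% tone:
  R: 255 + 0.58×(128−255) = 255 − 73.66 = 181.34 → 181
  G: 215 − 50.46 = 164.54 → 165
  B: 0 + 0.58×(128−0) = 0 + 74.24 = 74.24 → 74
  → #B5A54A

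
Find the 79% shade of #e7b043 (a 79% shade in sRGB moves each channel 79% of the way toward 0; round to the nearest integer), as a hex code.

#e7b043 is rgb(231, 176, 67).
Lerp each channel 79% toward 0:
  R: 231 − 182.49 = 48.51 → 49
  G: 176 + 0.79×(0−176) = 176 − 139.04 = 36.96 → 37
  B: 67 + 0.79×(0−67) = 67 − 52.93 = 14.07 → 14
rgb(49, 37, 14) = #31250e.

#31250e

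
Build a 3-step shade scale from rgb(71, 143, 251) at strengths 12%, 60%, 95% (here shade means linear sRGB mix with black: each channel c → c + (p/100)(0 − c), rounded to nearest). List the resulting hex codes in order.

#3E7EDD, #1C3964, #04070D

12%: (71 − 8.52 = 62.48→62, 143 − 17.16 = 125.84→126, 251 − 30.12 = 220.88→221) → #3E7EDD
60%: (71 − 42.6 = 28.4→28, 143 − 85.8 = 57.2→57, 251 − 150.6 = 100.4→100) → #1C3964
95%: (71 − 67.45 = 3.55→4, 143 − 135.85 = 7.15→7, 251 − 238.45 = 12.55→13) → #04070D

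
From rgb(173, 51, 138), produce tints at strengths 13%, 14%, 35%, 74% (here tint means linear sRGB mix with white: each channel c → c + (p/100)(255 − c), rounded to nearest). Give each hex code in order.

#B84E99, #B8509A, #CA7AB3, #EACAE1

13%: (173 + 10.66 = 183.66→184, 51 + 26.52 = 77.52→78, 138 + 15.21 = 153.21→153) → #B84E99
14%: (173 + 11.48 = 184.48→184, 51 + 28.56 = 79.56→80, 138 + 16.38 = 154.38→154) → #B8509A
35%: (173 + 28.7 = 201.7→202, 51 + 71.4 = 122.4→122, 138 + 40.95 = 178.95→179) → #CA7AB3
74%: (173 + 60.68 = 233.68→234, 51 + 150.96 = 201.96→202, 138 + 86.58 = 224.58→225) → #EACAE1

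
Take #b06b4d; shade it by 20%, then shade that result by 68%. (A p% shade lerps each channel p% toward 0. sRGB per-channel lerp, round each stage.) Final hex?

#2d1c14

#b06b4d is rgb(176, 107, 77).
Per channel, c → c + 0.2(0 − c):
  R: 176 + 0.2×(0−176) = 176 − 35.2 = 140.8 → 141
  G: 107 − 21.4 = 85.6 → 86
  B: 77 − 15.4 = 61.6 → 62
After the shade: rgb(141, 86, 62) = #8d563e.
Per channel, c → c + 0.68(0 − c):
  R: 141 − 95.88 = 45.12 → 45
  G: 86 − 58.48 = 27.52 → 28
  B: 62 − 42.16 = 19.84 → 20
rgb(45, 28, 20) = #2d1c14.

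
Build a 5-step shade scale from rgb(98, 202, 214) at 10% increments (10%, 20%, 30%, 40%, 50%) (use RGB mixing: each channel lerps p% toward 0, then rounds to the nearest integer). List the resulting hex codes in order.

#58b6c1, #4ea2ab, #458d96, #3b7980, #31656b

10%: (98 − 9.8 = 88.2→88, 202 − 20.2 = 181.8→182, 214 − 21.4 = 192.6→193) → #58b6c1
20%: (98 − 19.6 = 78.4→78, 202 − 40.4 = 161.6→162, 214 − 42.8 = 171.2→171) → #4ea2ab
30%: (98 − 29.4 = 68.6→69, 202 − 60.6 = 141.4→141, 214 − 64.2 = 149.8→150) → #458d96
40%: (98 − 39.2 = 58.8→59, 202 − 80.8 = 121.2→121, 214 − 85.6 = 128.4→128) → #3b7980
50%: (98 − 49 = 49→49, 202 − 101 = 101→101, 214 − 107 = 107→107) → #31656b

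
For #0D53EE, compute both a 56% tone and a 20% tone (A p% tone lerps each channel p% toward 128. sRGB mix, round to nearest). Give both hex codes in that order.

#4D6CB0, #245CD8

#0D53EE is rgb(13, 83, 238).
56% tone:
  R: 13 + 0.56×(128−13) = 13 + 64.4 = 77.4 → 77
  G: 83 + 25.2 = 108.2 → 108
  B: 238 + 0.56×(128−238) = 238 − 61.6 = 176.4 → 176
  → #4D6CB0
20% tone:
  R: 13 + 0.2×(128−13) = 13 + 23 = 36 → 36
  G: 83 + 0.2×(128−83) = 83 + 9 = 92 → 92
  B: 238 + 0.2×(128−238) = 238 − 22 = 216 → 216
  → #245CD8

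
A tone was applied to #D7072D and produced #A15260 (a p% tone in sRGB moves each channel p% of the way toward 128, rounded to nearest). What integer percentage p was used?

62%

#D7072D is rgb(215, 7, 45); #A15260 is rgb(161, 82, 96).
On the G channel (widest range): 82 ≈ 7 + (p/100)(128 − 7), so p ≈ 100×(82 − 7)/(128 − 7) = 7500/121 = 61.98.
p = 62 reproduces all three channels after rounding.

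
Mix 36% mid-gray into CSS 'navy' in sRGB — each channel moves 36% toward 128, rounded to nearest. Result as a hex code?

#2E2E80

CSS navy is rgb(0, 0, 128).
Lerp each channel 36% toward 128:
  R: 0 + 46.08 = 46.08 → 46
  G: 0 + 0.36×(128−0) = 0 + 46.08 = 46.08 → 46
  B: 128 + 0 = 128 → 128
rgb(46, 46, 128) = #2E2E80.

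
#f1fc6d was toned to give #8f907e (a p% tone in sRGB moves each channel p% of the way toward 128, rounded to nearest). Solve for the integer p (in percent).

#f1fc6d is rgb(241, 252, 109); #8f907e is rgb(143, 144, 126).
On the G channel (widest range): 144 ≈ 252 + (p/100)(128 − 252), so p ≈ 100×(144 − 252)/(128 − 252) = -10800/-124 = 87.10.
p = 87 reproduces all three channels after rounding.

87%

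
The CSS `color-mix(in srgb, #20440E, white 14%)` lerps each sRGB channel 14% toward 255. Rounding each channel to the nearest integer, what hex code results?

#3F5E30

#20440E is rgb(32, 68, 14).
Per channel, c → c + 0.14(255 − c):
  R: 32 + 31.22 = 63.22 → 63
  G: 68 + 0.14×(255−68) = 68 + 26.18 = 94.18 → 94
  B: 14 + 33.74 = 47.74 → 48
rgb(63, 94, 48) = #3F5E30.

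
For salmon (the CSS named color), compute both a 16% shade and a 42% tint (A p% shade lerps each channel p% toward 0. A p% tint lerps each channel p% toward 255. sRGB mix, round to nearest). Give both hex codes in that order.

CSS salmon is rgb(250, 128, 114).
16% shade:
  R: 250 + 0.16×(0−250) = 250 − 40 = 210 → 210
  G: 128 − 20.48 = 107.52 → 108
  B: 114 + 0.16×(0−114) = 114 − 18.24 = 95.76 → 96
  → #D26C60
42% tint:
  R: 250 + 0.42×(255−250) = 250 + 2.1 = 252.1 → 252
  G: 128 + 0.42×(255−128) = 128 + 53.34 = 181.34 → 181
  B: 114 + 0.42×(255−114) = 114 + 59.22 = 173.22 → 173
  → #FCB5AD

#D26C60, #FCB5AD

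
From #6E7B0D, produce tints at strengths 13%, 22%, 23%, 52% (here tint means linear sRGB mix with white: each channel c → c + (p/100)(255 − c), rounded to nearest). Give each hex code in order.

#818C2C, #8E9842, #8F9945, #B9C08B

#6E7B0D is rgb(110, 123, 13).
13%: (110 + 18.85 = 128.85→129, 123 + 17.16 = 140.16→140, 13 + 31.46 = 44.46→44) → #818C2C
22%: (110 + 31.9 = 141.9→142, 123 + 29.04 = 152.04→152, 13 + 53.24 = 66.24→66) → #8E9842
23%: (110 + 33.35 = 143.35→143, 123 + 30.36 = 153.36→153, 13 + 55.66 = 68.66→69) → #8F9945
52%: (110 + 75.4 = 185.4→185, 123 + 68.64 = 191.64→192, 13 + 125.84 = 138.84→139) → #B9C08B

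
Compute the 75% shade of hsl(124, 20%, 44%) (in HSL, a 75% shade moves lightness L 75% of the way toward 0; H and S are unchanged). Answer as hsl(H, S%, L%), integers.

L moves 75% from 44 toward 0: 44 − 33 = 11 → 11.
H and S are unchanged.

hsl(124, 20%, 11%)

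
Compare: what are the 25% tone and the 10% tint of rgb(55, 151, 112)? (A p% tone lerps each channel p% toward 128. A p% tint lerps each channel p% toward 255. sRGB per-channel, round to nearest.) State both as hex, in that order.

25% tone:
  R: 55 + 0.25×(128−55) = 55 + 18.25 = 73.25 → 73
  G: 151 + 0.25×(128−151) = 151 − 5.75 = 145.25 → 145
  B: 112 + 0.25×(128−112) = 112 + 4 = 116 → 116
  → #499174
10% tint:
  R: 55 + 0.1×(255−55) = 55 + 20 = 75 → 75
  G: 151 + 0.1×(255−151) = 151 + 10.4 = 161.4 → 161
  B: 112 + 0.1×(255−112) = 112 + 14.3 = 126.3 → 126
  → #4BA17E

#499174, #4BA17E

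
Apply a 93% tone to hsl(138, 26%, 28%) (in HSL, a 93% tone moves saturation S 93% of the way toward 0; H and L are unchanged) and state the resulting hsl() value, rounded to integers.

hsl(138, 2%, 28%)

S moves 93% from 26 toward 0: 26 − 24.18 = 1.82 → 2.
H and L are unchanged.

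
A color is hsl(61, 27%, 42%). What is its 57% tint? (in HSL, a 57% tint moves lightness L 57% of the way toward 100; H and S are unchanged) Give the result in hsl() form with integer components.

hsl(61, 27%, 75%)

L moves 57% from 42 toward 100: 42 + 33.06 = 75.06 → 75.
H and S are unchanged.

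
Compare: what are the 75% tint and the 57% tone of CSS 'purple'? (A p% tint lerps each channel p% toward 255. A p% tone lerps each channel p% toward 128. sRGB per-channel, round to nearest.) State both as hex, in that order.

#dfbfdf, #804980

CSS purple is rgb(128, 0, 128).
75% tint:
  R: 128 + 95.25 = 223.25 → 223
  G: 0 + 0.75×(255−0) = 0 + 191.25 = 191.25 → 191
  B: 128 + 0.75×(255−128) = 128 + 95.25 = 223.25 → 223
  → #dfbfdf
57% tone:
  R: 128 + 0.57×(128−128) = 128 + 0 = 128 → 128
  G: 0 + 0.57×(128−0) = 0 + 72.96 = 72.96 → 73
  B: 128 + 0 = 128 → 128
  → #804980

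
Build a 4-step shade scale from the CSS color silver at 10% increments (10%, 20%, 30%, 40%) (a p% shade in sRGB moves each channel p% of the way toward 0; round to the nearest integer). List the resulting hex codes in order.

#adadad, #9a9a9a, #868686, #737373

CSS silver is rgb(192, 192, 192).
10%: (192 − 19.2 = 172.8→173, 192 − 19.2 = 172.8→173, 192 − 19.2 = 172.8→173) → #adadad
20%: (192 − 38.4 = 153.6→154, 192 − 38.4 = 153.6→154, 192 − 38.4 = 153.6→154) → #9a9a9a
30%: (192 − 57.6 = 134.4→134, 192 − 57.6 = 134.4→134, 192 − 57.6 = 134.4→134) → #868686
40%: (192 − 76.8 = 115.2→115, 192 − 76.8 = 115.2→115, 192 − 76.8 = 115.2→115) → #737373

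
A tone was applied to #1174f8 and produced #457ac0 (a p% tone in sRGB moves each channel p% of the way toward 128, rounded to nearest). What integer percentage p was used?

#1174f8 is rgb(17, 116, 248); #457ac0 is rgb(69, 122, 192).
On the B channel (widest range): 192 ≈ 248 + (p/100)(128 − 248), so p ≈ 100×(192 − 248)/(128 − 248) = -5600/-120 = 46.67.
p = 47 reproduces all three channels after rounding.

47%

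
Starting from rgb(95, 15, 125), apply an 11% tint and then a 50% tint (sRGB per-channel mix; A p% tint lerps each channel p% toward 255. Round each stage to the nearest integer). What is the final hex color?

Per channel, c → c + 0.11(255 − c):
  R: 95 + 0.11×(255−95) = 95 + 17.6 = 112.6 → 113
  G: 15 + 26.4 = 41.4 → 41
  B: 125 + 14.3 = 139.3 → 139
After the tint: rgb(113, 41, 139) = #71298b.
Lerp each channel 50% toward 255:
  R: 113 + 0.5×(255−113) = 113 + 71 = 184 → 184
  G: 41 + 0.5×(255−41) = 41 + 107 = 148 → 148
  B: 139 + 58 = 197 → 197
rgb(184, 148, 197) = #b894c5.

#b894c5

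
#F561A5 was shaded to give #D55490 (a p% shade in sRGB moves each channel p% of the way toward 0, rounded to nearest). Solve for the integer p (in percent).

#F561A5 is rgb(245, 97, 165); #D55490 is rgb(213, 84, 144).
On the R channel (widest range): 213 ≈ 245 + (p/100)(0 − 245), so p ≈ 100×(213 − 245)/(0 − 245) = -3200/-245 = 13.06.
p = 13 reproduces all three channels after rounding.

13%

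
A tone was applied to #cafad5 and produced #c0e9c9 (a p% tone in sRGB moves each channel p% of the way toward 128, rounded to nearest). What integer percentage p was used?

#cafad5 is rgb(202, 250, 213); #c0e9c9 is rgb(192, 233, 201).
On the G channel (widest range): 233 ≈ 250 + (p/100)(128 − 250), so p ≈ 100×(233 − 250)/(128 − 250) = -1700/-122 = 13.93.
p = 14 reproduces all three channels after rounding.

14%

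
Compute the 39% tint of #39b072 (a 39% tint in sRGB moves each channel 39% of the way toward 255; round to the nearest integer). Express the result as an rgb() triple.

#39b072 is rgb(57, 176, 114).
Per channel, c → c + 0.39(255 − c):
  R: 57 + 0.39×(255−57) = 57 + 77.22 = 134.22 → 134
  G: 176 + 0.39×(255−176) = 176 + 30.81 = 206.81 → 207
  B: 114 + 0.39×(255−114) = 114 + 54.99 = 168.99 → 169

rgb(134, 207, 169)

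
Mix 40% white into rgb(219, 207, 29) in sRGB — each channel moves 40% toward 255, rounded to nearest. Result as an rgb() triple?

Lerp each channel 40% toward 255:
  R: 219 + 14.4 = 233.4 → 233
  G: 207 + 19.2 = 226.2 → 226
  B: 29 + 90.4 = 119.4 → 119

rgb(233, 226, 119)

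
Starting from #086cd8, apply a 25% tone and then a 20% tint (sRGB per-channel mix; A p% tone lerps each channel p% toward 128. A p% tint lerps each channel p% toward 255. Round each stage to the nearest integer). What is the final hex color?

#086cd8 is rgb(8, 108, 216).
Per channel, c → c + 0.25(128 − c):
  R: 8 + 0.25×(128−8) = 8 + 30 = 38 → 38
  G: 108 + 0.25×(128−108) = 108 + 5 = 113 → 113
  B: 216 + 0.25×(128−216) = 216 − 22 = 194 → 194
After the tone: rgb(38, 113, 194) = #2671c2.
Per channel, c → c + 0.2(255 − c):
  R: 38 + 0.2×(255−38) = 38 + 43.4 = 81.4 → 81
  G: 113 + 28.4 = 141.4 → 141
  B: 194 + 12.2 = 206.2 → 206
rgb(81, 141, 206) = #518dce.

#518dce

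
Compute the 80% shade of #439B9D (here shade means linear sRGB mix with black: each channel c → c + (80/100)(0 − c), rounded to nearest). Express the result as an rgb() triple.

#439B9D is rgb(67, 155, 157).
Per channel, c → c + 0.8(0 − c):
  R: 67 − 53.6 = 13.4 → 13
  G: 155 + 0.8×(0−155) = 155 − 124 = 31 → 31
  B: 157 + 0.8×(0−157) = 157 − 125.6 = 31.4 → 31

rgb(13, 31, 31)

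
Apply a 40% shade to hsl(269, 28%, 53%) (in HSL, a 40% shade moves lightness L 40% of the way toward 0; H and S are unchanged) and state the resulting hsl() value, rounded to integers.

L moves 40% from 53 toward 0: 53 − 21.2 = 31.8 → 32.
H and S are unchanged.

hsl(269, 28%, 32%)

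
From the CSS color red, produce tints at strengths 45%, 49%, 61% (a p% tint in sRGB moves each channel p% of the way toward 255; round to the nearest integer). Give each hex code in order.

#FF7373, #FF7D7D, #FF9C9C

CSS red is rgb(255, 0, 0).
45%: (255→255, 0 + 114.75 = 114.75→115, 0 + 114.75 = 114.75→115) → #FF7373
49%: (255→255, 0 + 124.95 = 124.95→125, 0 + 124.95 = 124.95→125) → #FF7D7D
61%: (255→255, 0 + 155.55 = 155.55→156, 0 + 155.55 = 155.55→156) → #FF9C9C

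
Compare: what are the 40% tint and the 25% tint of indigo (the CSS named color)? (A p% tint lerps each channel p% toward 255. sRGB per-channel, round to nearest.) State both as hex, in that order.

CSS indigo is rgb(75, 0, 130).
40% tint:
  R: 75 + 72 = 147 → 147
  G: 0 + 0.4×(255−0) = 0 + 102 = 102 → 102
  B: 130 + 50 = 180 → 180
  → #9366B4
25% tint:
  R: 75 + 0.25×(255−75) = 75 + 45 = 120 → 120
  G: 0 + 0.25×(255−0) = 0 + 63.75 = 63.75 → 64
  B: 130 + 0.25×(255−130) = 130 + 31.25 = 161.25 → 161
  → #7840A1

#9366B4, #7840A1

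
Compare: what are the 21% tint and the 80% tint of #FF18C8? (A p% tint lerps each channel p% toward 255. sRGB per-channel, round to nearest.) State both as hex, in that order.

#FF49D4, #FFD1F4

#FF18C8 is rgb(255, 24, 200).
21% tint:
  R: 255 + 0.21×(255−255) = 255 + 0 = 255 → 255
  G: 24 + 48.51 = 72.51 → 73
  B: 200 + 0.21×(255−200) = 200 + 11.55 = 211.55 → 212
  → #FF49D4
80% tint:
  R: 255 + 0.8×(255−255) = 255 + 0 = 255 → 255
  G: 24 + 0.8×(255−24) = 24 + 184.8 = 208.8 → 209
  B: 200 + 0.8×(255−200) = 200 + 44 = 244 → 244
  → #FFD1F4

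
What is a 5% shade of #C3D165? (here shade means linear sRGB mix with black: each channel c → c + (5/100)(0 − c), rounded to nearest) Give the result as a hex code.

#B9C760

#C3D165 is rgb(195, 209, 101).
Lerp each channel 5% toward 0:
  R: 195 − 9.75 = 185.25 → 185
  G: 209 + 0.05×(0−209) = 209 − 10.45 = 198.55 → 199
  B: 101 − 5.05 = 95.95 → 96
rgb(185, 199, 96) = #B9C760.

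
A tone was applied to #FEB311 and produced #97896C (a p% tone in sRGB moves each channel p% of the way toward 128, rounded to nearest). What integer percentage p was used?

82%

#FEB311 is rgb(254, 179, 17); #97896C is rgb(151, 137, 108).
On the R channel (widest range): 151 ≈ 254 + (p/100)(128 − 254), so p ≈ 100×(151 − 254)/(128 − 254) = -10300/-126 = 81.75.
p = 82 reproduces all three channels after rounding.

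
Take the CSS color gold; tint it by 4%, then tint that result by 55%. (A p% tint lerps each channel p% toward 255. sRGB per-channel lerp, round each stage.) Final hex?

CSS gold is rgb(255, 215, 0).
Per channel, c → c + 0.04(255 − c):
  R: 255 + 0 = 255 → 255
  G: 215 + 0.04×(255−215) = 215 + 1.6 = 216.6 → 217
  B: 0 + 0.04×(255−0) = 0 + 10.2 = 10.2 → 10
After the tint: rgb(255, 217, 10) = #ffd90a.
Per channel, c → c + 0.55(255 − c):
  R: 255 + 0.55×(255−255) = 255 + 0 = 255 → 255
  G: 217 + 20.9 = 237.9 → 238
  B: 10 + 0.55×(255−10) = 10 + 134.75 = 144.75 → 145
rgb(255, 238, 145) = #ffee91.

#ffee91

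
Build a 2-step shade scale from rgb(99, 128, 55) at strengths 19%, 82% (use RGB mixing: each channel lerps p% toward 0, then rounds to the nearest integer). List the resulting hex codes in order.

19%: (99 − 18.81 = 80.19→80, 128 − 24.32 = 103.68→104, 55 − 10.45 = 44.55→45) → #50682D
82%: (99 − 81.18 = 17.82→18, 128 − 104.96 = 23.04→23, 55 − 45.1 = 9.9→10) → #12170A

#50682D, #12170A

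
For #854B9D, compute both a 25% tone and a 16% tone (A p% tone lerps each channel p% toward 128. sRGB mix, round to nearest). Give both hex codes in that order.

#854B9D is rgb(133, 75, 157).
25% tone:
  R: 133 + 0.25×(128−133) = 133 − 1.25 = 131.75 → 132
  G: 75 + 0.25×(128−75) = 75 + 13.25 = 88.25 → 88
  B: 157 + 0.25×(128−157) = 157 − 7.25 = 149.75 → 150
  → #845896
16% tone:
  R: 133 + 0.16×(128−133) = 133 − 0.8 = 132.2 → 132
  G: 75 + 0.16×(128−75) = 75 + 8.48 = 83.48 → 83
  B: 157 + 0.16×(128−157) = 157 − 4.64 = 152.36 → 152
  → #845398

#845896, #845398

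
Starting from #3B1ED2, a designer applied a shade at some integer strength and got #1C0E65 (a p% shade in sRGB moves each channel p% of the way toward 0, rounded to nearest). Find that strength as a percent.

#3B1ED2 is rgb(59, 30, 210); #1C0E65 is rgb(28, 14, 101).
On the B channel (widest range): 101 ≈ 210 + (p/100)(0 − 210), so p ≈ 100×(101 − 210)/(0 − 210) = -10900/-210 = 51.90.
p = 52 reproduces all three channels after rounding.

52%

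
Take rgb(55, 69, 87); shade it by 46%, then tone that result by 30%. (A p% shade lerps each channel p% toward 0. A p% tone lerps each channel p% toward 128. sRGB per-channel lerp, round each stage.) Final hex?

Lerp each channel 46% toward 0:
  R: 55 + 0.46×(0−55) = 55 − 25.3 = 29.7 → 30
  G: 69 − 31.74 = 37.26 → 37
  B: 87 + 0.46×(0−87) = 87 − 40.02 = 46.98 → 47
After the shade: rgb(30, 37, 47) = #1E252F.
Lerp each channel 30% toward 128:
  R: 30 + 29.4 = 59.4 → 59
  G: 37 + 0.3×(128−37) = 37 + 27.3 = 64.3 → 64
  B: 47 + 0.3×(128−47) = 47 + 24.3 = 71.3 → 71
rgb(59, 64, 71) = #3B4047.

#3B4047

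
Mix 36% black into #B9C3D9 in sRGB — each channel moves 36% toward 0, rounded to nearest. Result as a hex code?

#767D8B

#B9C3D9 is rgb(185, 195, 217).
A 36% shade moves each channel 36% toward 0:
  R: 185 − 66.6 = 118.4 → 118
  G: 195 − 70.2 = 124.8 → 125
  B: 217 + 0.36×(0−217) = 217 − 78.12 = 138.88 → 139
rgb(118, 125, 139) = #767D8B.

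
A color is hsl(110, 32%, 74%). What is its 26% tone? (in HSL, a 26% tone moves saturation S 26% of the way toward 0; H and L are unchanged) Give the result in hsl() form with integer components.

hsl(110, 24%, 74%)

S moves 26% from 32 toward 0: 32 − 8.32 = 23.68 → 24.
H and L are unchanged.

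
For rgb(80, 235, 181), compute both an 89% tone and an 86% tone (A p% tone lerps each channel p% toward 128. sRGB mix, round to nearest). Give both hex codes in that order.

89% tone:
  R: 80 + 0.89×(128−80) = 80 + 42.72 = 122.72 → 123
  G: 235 + 0.89×(128−235) = 235 − 95.23 = 139.77 → 140
  B: 181 − 47.17 = 133.83 → 134
  → #7b8c86
86% tone:
  R: 80 + 0.86×(128−80) = 80 + 41.28 = 121.28 → 121
  G: 235 + 0.86×(128−235) = 235 − 92.02 = 142.98 → 143
  B: 181 + 0.86×(128−181) = 181 − 45.58 = 135.42 → 135
  → #798f87

#7b8c86, #798f87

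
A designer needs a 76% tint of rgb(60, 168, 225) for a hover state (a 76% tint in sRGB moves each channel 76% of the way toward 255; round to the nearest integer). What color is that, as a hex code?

A 76% tint moves each channel 76% toward 255:
  R: 60 + 0.76×(255−60) = 60 + 148.2 = 208.2 → 208
  G: 168 + 66.12 = 234.12 → 234
  B: 225 + 0.76×(255−225) = 225 + 22.8 = 247.8 → 248
rgb(208, 234, 248) = #D0EAF8.

#D0EAF8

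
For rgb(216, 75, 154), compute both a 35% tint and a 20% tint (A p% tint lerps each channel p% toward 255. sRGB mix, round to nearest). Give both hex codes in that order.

#E68ABD, #E06FAE

35% tint:
  R: 216 + 13.65 = 229.65 → 230
  G: 75 + 63 = 138 → 138
  B: 154 + 0.35×(255−154) = 154 + 35.35 = 189.35 → 189
  → #E68ABD
20% tint:
  R: 216 + 0.2×(255−216) = 216 + 7.8 = 223.8 → 224
  G: 75 + 0.2×(255−75) = 75 + 36 = 111 → 111
  B: 154 + 0.2×(255−154) = 154 + 20.2 = 174.2 → 174
  → #E06FAE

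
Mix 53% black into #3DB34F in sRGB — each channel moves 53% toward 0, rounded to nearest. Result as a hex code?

#1D5425

#3DB34F is rgb(61, 179, 79).
Lerp each channel 53% toward 0:
  R: 61 − 32.33 = 28.67 → 29
  G: 179 + 0.53×(0−179) = 179 − 94.87 = 84.13 → 84
  B: 79 − 41.87 = 37.13 → 37
rgb(29, 84, 37) = #1D5425.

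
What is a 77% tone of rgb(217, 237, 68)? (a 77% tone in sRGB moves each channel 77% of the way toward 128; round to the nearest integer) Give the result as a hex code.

Per channel, c → c + 0.77(128 − c):
  R: 217 + 0.77×(128−217) = 217 − 68.53 = 148.47 → 148
  G: 237 + 0.77×(128−237) = 237 − 83.93 = 153.07 → 153
  B: 68 + 46.2 = 114.2 → 114
rgb(148, 153, 114) = #949972.

#949972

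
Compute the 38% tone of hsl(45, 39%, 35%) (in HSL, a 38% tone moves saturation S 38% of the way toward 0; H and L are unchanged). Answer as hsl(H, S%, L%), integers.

S moves 38% from 39 toward 0: 39 − 14.82 = 24.18 → 24.
H and L are unchanged.

hsl(45, 24%, 35%)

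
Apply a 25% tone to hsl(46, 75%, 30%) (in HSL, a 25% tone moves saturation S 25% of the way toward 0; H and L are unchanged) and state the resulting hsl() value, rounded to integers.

S moves 25% from 75 toward 0: 75 − 18.75 = 56.25 → 56.
H and L are unchanged.

hsl(46, 56%, 30%)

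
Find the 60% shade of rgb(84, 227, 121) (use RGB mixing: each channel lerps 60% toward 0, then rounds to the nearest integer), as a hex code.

Per channel, c → c + 0.6(0 − c):
  R: 84 − 50.4 = 33.6 → 34
  G: 227 + 0.6×(0−227) = 227 − 136.2 = 90.8 → 91
  B: 121 + 0.6×(0−121) = 121 − 72.6 = 48.4 → 48
rgb(34, 91, 48) = #225B30.

#225B30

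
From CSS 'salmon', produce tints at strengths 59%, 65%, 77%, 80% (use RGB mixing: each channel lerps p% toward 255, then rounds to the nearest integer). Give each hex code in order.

#FDCBC5, #FDD3CE, #FEE2DF, #FEE6E3

CSS salmon is rgb(250, 128, 114).
59%: (250 + 2.95 = 252.95→253, 128 + 74.93 = 202.93→203, 114 + 83.19 = 197.19→197) → #FDCBC5
65%: (250 + 3.25 = 253.25→253, 128 + 82.55 = 210.55→211, 114 + 91.65 = 205.65→206) → #FDD3CE
77%: (250 + 3.85 = 253.85→254, 128 + 97.79 = 225.79→226, 114 + 108.57 = 222.57→223) → #FEE2DF
80%: (250 + 4 = 254→254, 128 + 101.6 = 229.6→230, 114 + 112.8 = 226.8→227) → #FEE6E3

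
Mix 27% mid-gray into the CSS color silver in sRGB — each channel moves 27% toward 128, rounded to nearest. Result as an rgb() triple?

rgb(175, 175, 175)

CSS silver is rgb(192, 192, 192).
A 27% tone moves each channel 27% toward 128:
  R: 192 − 17.28 = 174.72 → 175
  G: 192 + 0.27×(128−192) = 192 − 17.28 = 174.72 → 175
  B: 192 − 17.28 = 174.72 → 175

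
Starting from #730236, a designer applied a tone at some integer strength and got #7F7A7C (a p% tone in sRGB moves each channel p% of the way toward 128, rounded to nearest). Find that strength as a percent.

95%

#730236 is rgb(115, 2, 54); #7F7A7C is rgb(127, 122, 124).
On the G channel (widest range): 122 ≈ 2 + (p/100)(128 − 2), so p ≈ 100×(122 − 2)/(128 − 2) = 12000/126 = 95.24.
p = 95 reproduces all three channels after rounding.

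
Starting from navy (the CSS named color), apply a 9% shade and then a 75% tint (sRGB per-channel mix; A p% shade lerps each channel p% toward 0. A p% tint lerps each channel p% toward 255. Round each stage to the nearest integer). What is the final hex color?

CSS navy is rgb(0, 0, 128).
Per channel, c → c + 0.09(0 − c):
  R: 0 + 0.09×(0−0) = 0 + 0 = 0 → 0
  G: 0 + 0.09×(0−0) = 0 + 0 = 0 → 0
  B: 128 + 0.09×(0−128) = 128 − 11.52 = 116.48 → 116
After the shade: rgb(0, 0, 116) = #000074.
A 75% tint moves each channel 75% toward 255:
  R: 0 + 0.75×(255−0) = 0 + 191.25 = 191.25 → 191
  G: 0 + 0.75×(255−0) = 0 + 191.25 = 191.25 → 191
  B: 116 + 104.25 = 220.25 → 220
rgb(191, 191, 220) = #BFBFDC.

#BFBFDC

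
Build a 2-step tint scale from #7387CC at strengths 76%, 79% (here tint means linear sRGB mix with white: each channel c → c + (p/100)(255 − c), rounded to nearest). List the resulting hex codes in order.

#7387CC is rgb(115, 135, 204).
76%: (115 + 106.4 = 221.4→221, 135 + 91.2 = 226.2→226, 204 + 38.76 = 242.76→243) → #DDE2F3
79%: (115 + 110.6 = 225.6→226, 135 + 94.8 = 229.8→230, 204 + 40.29 = 244.29→244) → #E2E6F4

#DDE2F3, #E2E6F4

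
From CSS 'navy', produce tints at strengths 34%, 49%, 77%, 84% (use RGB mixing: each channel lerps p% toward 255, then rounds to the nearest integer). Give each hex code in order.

#5757AB, #7D7DBE, #C4C4E2, #D6D6EB

CSS navy is rgb(0, 0, 128).
34%: (0 + 86.7 = 86.7→87, 0 + 86.7 = 86.7→87, 128 + 43.18 = 171.18→171) → #5757AB
49%: (0 + 124.95 = 124.95→125, 0 + 124.95 = 124.95→125, 128 + 62.23 = 190.23→190) → #7D7DBE
77%: (0 + 196.35 = 196.35→196, 0 + 196.35 = 196.35→196, 128 + 97.79 = 225.79→226) → #C4C4E2
84%: (0 + 214.2 = 214.2→214, 0 + 214.2 = 214.2→214, 128 + 106.68 = 234.68→235) → #D6D6EB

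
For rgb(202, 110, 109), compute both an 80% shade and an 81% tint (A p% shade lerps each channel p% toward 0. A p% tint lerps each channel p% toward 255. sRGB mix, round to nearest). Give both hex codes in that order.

80% shade:
  R: 202 − 161.6 = 40.4 → 40
  G: 110 + 0.8×(0−110) = 110 − 88 = 22 → 22
  B: 109 − 87.2 = 21.8 → 22
  → #281616
81% tint:
  R: 202 + 0.81×(255−202) = 202 + 42.93 = 244.93 → 245
  G: 110 + 117.45 = 227.45 → 227
  B: 109 + 118.26 = 227.26 → 227
  → #F5E3E3

#281616, #F5E3E3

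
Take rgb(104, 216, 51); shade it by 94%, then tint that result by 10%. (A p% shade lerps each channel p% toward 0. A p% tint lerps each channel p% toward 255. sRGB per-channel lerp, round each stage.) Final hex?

#1f251c

Lerp each channel 94% toward 0:
  R: 104 − 97.76 = 6.24 → 6
  G: 216 − 203.04 = 12.96 → 13
  B: 51 − 47.94 = 3.06 → 3
After the shade: rgb(6, 13, 3) = #060d03.
A 10% tint moves each channel 10% toward 255:
  R: 6 + 0.1×(255−6) = 6 + 24.9 = 30.9 → 31
  G: 13 + 0.1×(255−13) = 13 + 24.2 = 37.2 → 37
  B: 3 + 25.2 = 28.2 → 28
rgb(31, 37, 28) = #1f251c.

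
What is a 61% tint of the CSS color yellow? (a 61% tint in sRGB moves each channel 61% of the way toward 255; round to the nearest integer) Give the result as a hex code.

#FFFF9C

CSS yellow is rgb(255, 255, 0).
Per channel, c → c + 0.61(255 − c):
  R: 255 + 0 = 255 → 255
  G: 255 + 0.61×(255−255) = 255 + 0 = 255 → 255
  B: 0 + 155.55 = 155.55 → 156
rgb(255, 255, 156) = #FFFF9C.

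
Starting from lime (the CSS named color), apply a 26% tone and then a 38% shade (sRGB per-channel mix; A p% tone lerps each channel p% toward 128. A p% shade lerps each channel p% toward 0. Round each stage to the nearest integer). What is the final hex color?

CSS lime is rgb(0, 255, 0).
A 26% tone moves each channel 26% toward 128:
  R: 0 + 0.26×(128−0) = 0 + 33.28 = 33.28 → 33
  G: 255 + 0.26×(128−255) = 255 − 33.02 = 221.98 → 222
  B: 0 + 33.28 = 33.28 → 33
After the tone: rgb(33, 222, 33) = #21de21.
Per channel, c → c + 0.38(0 − c):
  R: 33 − 12.54 = 20.46 → 20
  G: 222 + 0.38×(0−222) = 222 − 84.36 = 137.64 → 138
  B: 33 + 0.38×(0−33) = 33 − 12.54 = 20.46 → 20
rgb(20, 138, 20) = #148a14.

#148a14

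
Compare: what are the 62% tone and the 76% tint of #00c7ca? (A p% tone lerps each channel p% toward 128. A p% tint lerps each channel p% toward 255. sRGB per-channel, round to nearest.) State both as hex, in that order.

#00c7ca is rgb(0, 199, 202).
62% tone:
  R: 0 + 79.36 = 79.36 → 79
  G: 199 − 44.02 = 154.98 → 155
  B: 202 − 45.88 = 156.12 → 156
  → #4f9b9c
76% tint:
  R: 0 + 0.76×(255−0) = 0 + 193.8 = 193.8 → 194
  G: 199 + 0.76×(255−199) = 199 + 42.56 = 241.56 → 242
  B: 202 + 0.76×(255−202) = 202 + 40.28 = 242.28 → 242
  → #c2f2f2

#4f9b9c, #c2f2f2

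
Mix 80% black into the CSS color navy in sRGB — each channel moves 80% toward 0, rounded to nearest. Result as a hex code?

#00001A

CSS navy is rgb(0, 0, 128).
Per channel, c → c + 0.8(0 − c):
  R: 0 + 0.8×(0−0) = 0 + 0 = 0 → 0
  G: 0 + 0.8×(0−0) = 0 + 0 = 0 → 0
  B: 128 − 102.4 = 25.6 → 26
rgb(0, 0, 26) = #00001A.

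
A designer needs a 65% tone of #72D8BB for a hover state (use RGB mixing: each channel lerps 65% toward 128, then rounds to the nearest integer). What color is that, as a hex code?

#72D8BB is rgb(114, 216, 187).
A 65% tone moves each channel 65% toward 128:
  R: 114 + 0.65×(128−114) = 114 + 9.1 = 123.1 → 123
  G: 216 + 0.65×(128−216) = 216 − 57.2 = 158.8 → 159
  B: 187 + 0.65×(128−187) = 187 − 38.35 = 148.65 → 149
rgb(123, 159, 149) = #7B9F95.

#7B9F95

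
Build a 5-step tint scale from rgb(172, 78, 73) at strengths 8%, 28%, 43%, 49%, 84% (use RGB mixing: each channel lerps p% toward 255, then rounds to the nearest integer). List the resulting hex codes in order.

8%: (172 + 6.64 = 178.64→179, 78 + 14.16 = 92.16→92, 73 + 14.56 = 87.56→88) → #B35C58
28%: (172 + 23.24 = 195.24→195, 78 + 49.56 = 127.56→128, 73 + 50.96 = 123.96→124) → #C3807C
43%: (172 + 35.69 = 207.69→208, 78 + 76.11 = 154.11→154, 73 + 78.26 = 151.26→151) → #D09A97
49%: (172 + 40.67 = 212.67→213, 78 + 86.73 = 164.73→165, 73 + 89.18 = 162.18→162) → #D5A5A2
84%: (172 + 69.72 = 241.72→242, 78 + 148.68 = 226.68→227, 73 + 152.88 = 225.88→226) → #F2E3E2

#B35C58, #C3807C, #D09A97, #D5A5A2, #F2E3E2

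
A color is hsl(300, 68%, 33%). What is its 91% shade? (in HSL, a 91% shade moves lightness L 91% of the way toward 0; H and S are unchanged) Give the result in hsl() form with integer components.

L moves 91% from 33 toward 0: 33 − 30.03 = 2.97 → 3.
H and S are unchanged.

hsl(300, 68%, 3%)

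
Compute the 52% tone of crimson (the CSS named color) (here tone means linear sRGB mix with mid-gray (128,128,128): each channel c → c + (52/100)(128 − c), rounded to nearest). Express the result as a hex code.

CSS crimson is rgb(220, 20, 60).
Lerp each channel 52% toward 128:
  R: 220 + 0.52×(128−220) = 220 − 47.84 = 172.16 → 172
  G: 20 + 0.52×(128−20) = 20 + 56.16 = 76.16 → 76
  B: 60 + 0.52×(128−60) = 60 + 35.36 = 95.36 → 95
rgb(172, 76, 95) = #AC4C5F.

#AC4C5F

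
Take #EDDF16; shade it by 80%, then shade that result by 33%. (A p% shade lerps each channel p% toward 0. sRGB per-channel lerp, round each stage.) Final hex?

#1F1E03

#EDDF16 is rgb(237, 223, 22).
Per channel, c → c + 0.8(0 − c):
  R: 237 + 0.8×(0−237) = 237 − 189.6 = 47.4 → 47
  G: 223 + 0.8×(0−223) = 223 − 178.4 = 44.6 → 45
  B: 22 + 0.8×(0−22) = 22 − 17.6 = 4.4 → 4
After the shade: rgb(47, 45, 4) = #2F2D04.
A 33% shade moves each channel 33% toward 0:
  R: 47 + 0.33×(0−47) = 47 − 15.51 = 31.49 → 31
  G: 45 − 14.85 = 30.15 → 30
  B: 4 − 1.32 = 2.68 → 3
rgb(31, 30, 3) = #1F1E03.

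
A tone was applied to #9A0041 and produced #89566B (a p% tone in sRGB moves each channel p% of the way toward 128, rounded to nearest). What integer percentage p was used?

67%

#9A0041 is rgb(154, 0, 65); #89566B is rgb(137, 86, 107).
On the G channel (widest range): 86 ≈ 0 + (p/100)(128 − 0), so p ≈ 100×(86 − 0)/(128 − 0) = 8600/128 = 67.19.
p = 67 reproduces all three channels after rounding.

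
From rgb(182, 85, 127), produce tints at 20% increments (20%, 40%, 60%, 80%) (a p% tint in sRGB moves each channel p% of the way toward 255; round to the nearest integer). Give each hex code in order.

#c57799, #d399b2, #e2bbcc, #f0dde5

20%: (182 + 14.6 = 196.6→197, 85 + 34 = 119→119, 127 + 25.6 = 152.6→153) → #c57799
40%: (182 + 29.2 = 211.2→211, 85 + 68 = 153→153, 127 + 51.2 = 178.2→178) → #d399b2
60%: (182 + 43.8 = 225.8→226, 85 + 102 = 187→187, 127 + 76.8 = 203.8→204) → #e2bbcc
80%: (182 + 58.4 = 240.4→240, 85 + 136 = 221→221, 127 + 102.4 = 229.4→229) → #f0dde5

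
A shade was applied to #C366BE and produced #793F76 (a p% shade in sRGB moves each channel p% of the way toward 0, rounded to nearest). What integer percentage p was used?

#C366BE is rgb(195, 102, 190); #793F76 is rgb(121, 63, 118).
On the R channel (widest range): 121 ≈ 195 + (p/100)(0 − 195), so p ≈ 100×(121 − 195)/(0 − 195) = -7400/-195 = 37.95.
p = 38 reproduces all three channels after rounding.

38%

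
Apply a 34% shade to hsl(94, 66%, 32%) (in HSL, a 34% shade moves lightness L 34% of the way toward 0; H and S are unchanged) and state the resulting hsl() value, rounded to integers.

hsl(94, 66%, 21%)

L moves 34% from 32 toward 0: 32 − 10.88 = 21.12 → 21.
H and S are unchanged.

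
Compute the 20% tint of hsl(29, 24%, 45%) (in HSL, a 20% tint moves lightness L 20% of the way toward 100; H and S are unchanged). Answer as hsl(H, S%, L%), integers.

L moves 20% from 45 toward 100: 45 + 11 = 56 → 56.
H and S are unchanged.

hsl(29, 24%, 56%)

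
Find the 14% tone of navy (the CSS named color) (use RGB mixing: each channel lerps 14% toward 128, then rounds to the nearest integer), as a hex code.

CSS navy is rgb(0, 0, 128).
Per channel, c → c + 0.14(128 − c):
  R: 0 + 0.14×(128−0) = 0 + 17.92 = 17.92 → 18
  G: 0 + 0.14×(128−0) = 0 + 17.92 = 17.92 → 18
  B: 128 + 0.14×(128−128) = 128 + 0 = 128 → 128
rgb(18, 18, 128) = #121280.

#121280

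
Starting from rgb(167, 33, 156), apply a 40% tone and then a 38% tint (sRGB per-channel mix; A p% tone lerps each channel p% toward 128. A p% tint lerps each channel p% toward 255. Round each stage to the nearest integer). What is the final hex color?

Lerp each channel 40% toward 128:
  R: 167 − 15.6 = 151.4 → 151
  G: 33 + 38 = 71 → 71
  B: 156 − 11.2 = 144.8 → 145
After the tone: rgb(151, 71, 145) = #974791.
Lerp each channel 38% toward 255:
  R: 151 + 0.38×(255−151) = 151 + 39.52 = 190.52 → 191
  G: 71 + 69.92 = 140.92 → 141
  B: 145 + 0.38×(255−145) = 145 + 41.8 = 186.8 → 187
rgb(191, 141, 187) = #BF8DBB.

#BF8DBB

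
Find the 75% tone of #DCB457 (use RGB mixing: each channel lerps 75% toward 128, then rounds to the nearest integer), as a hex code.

#DCB457 is rgb(220, 180, 87).
A 75% tone moves each channel 75% toward 128:
  R: 220 + 0.75×(128−220) = 220 − 69 = 151 → 151
  G: 180 − 39 = 141 → 141
  B: 87 + 0.75×(128−87) = 87 + 30.75 = 117.75 → 118
rgb(151, 141, 118) = #978D76.

#978D76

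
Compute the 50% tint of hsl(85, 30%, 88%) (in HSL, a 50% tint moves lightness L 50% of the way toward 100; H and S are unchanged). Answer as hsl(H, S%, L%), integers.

hsl(85, 30%, 94%)

L moves 50% from 88 toward 100: 88 + 6 = 94 → 94.
H and S are unchanged.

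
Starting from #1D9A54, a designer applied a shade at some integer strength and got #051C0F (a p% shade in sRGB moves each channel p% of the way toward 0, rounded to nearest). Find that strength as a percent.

#1D9A54 is rgb(29, 154, 84); #051C0F is rgb(5, 28, 15).
On the G channel (widest range): 28 ≈ 154 + (p/100)(0 − 154), so p ≈ 100×(28 − 154)/(0 − 154) = -12600/-154 = 81.82.
p = 82 reproduces all three channels after rounding.

82%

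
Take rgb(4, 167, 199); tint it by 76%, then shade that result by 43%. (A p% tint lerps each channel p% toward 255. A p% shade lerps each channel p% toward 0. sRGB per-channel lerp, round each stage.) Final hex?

#6f858a

Per channel, c → c + 0.76(255 − c):
  R: 4 + 190.76 = 194.76 → 195
  G: 167 + 66.88 = 233.88 → 234
  B: 199 + 42.56 = 241.56 → 242
After the tint: rgb(195, 234, 242) = #c3eaf2.
Lerp each channel 43% toward 0:
  R: 195 + 0.43×(0−195) = 195 − 83.85 = 111.15 → 111
  G: 234 + 0.43×(0−234) = 234 − 100.62 = 133.38 → 133
  B: 242 + 0.43×(0−242) = 242 − 104.06 = 137.94 → 138
rgb(111, 133, 138) = #6f858a.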